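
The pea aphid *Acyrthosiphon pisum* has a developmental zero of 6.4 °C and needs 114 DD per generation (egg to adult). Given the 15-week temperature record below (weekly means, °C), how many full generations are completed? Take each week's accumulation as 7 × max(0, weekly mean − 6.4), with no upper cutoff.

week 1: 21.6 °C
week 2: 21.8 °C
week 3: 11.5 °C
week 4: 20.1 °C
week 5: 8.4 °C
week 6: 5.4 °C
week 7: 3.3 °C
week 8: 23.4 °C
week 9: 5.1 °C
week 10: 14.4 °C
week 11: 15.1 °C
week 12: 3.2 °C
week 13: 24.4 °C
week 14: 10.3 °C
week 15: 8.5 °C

Weekly DD (7 × max(0, T̄ − 6.4)): 106.4, 107.8, 35.7, 95.9, 14.0, 0.0, 0.0, 119.0, 0.0, 56.0, 60.9, 0.0, 126.0, 27.3, 14.7.
Season total = 763.7 DD.
Complete generations = ⌊763.7 / 114⌋ = 6.

6 generations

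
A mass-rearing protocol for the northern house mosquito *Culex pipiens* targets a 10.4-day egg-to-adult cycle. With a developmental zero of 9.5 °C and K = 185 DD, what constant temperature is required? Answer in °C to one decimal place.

27.3 °C

Required daily accumulation = 185 / 10.4 = 17.788 DD/day.
T = T_base + 17.788 = 9.5 + 17.788 = 27.288 ≈ 27.3 °C.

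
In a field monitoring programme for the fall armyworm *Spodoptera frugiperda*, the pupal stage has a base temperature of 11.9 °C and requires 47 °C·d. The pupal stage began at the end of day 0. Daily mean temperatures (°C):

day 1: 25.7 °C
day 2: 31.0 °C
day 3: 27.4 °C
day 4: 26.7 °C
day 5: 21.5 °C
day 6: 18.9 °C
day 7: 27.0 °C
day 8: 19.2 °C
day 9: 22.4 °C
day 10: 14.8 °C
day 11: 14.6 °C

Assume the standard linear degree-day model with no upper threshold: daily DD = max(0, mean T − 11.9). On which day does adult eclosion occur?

day 3

Daily DD above 11.9 °C: 13.8, 19.1, 15.5, 14.8, 9.6, 7.0, 15.1, 7.3, 10.5, 2.9, 2.7.
Cumulative: 13.8, 32.9, 48.4, 63.2, 72.8, 79.8, 94.9, 102.2, 112.7, 115.6, 118.3.
The total first reaches 47 DD on day 3.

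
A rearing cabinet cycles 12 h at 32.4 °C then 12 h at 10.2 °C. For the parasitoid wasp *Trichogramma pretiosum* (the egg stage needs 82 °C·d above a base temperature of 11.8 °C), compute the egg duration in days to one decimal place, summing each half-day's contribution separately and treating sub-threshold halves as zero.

8.0 days

Day half: max(0, 32.4 − 11.8) × 0.5 = 20.6 × 0.5 = 10.30 DD.
Night half: max(0, 10.2 − 11.8) × 0.5 = 0.0 × 0.5 = 0.00 DD.
Per 24 h: 10.30 DD/day.
Duration = 82 / 10.30 = 7.961 ≈ 8.0 days.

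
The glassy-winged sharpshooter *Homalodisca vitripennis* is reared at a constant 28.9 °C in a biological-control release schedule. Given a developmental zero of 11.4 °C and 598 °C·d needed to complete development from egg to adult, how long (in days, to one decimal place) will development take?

Daily accumulation = 28.9 − 11.4 = 17.5 DD/day.
Duration = 598 / 17.5 = 34.171 ≈ 34.2 days.

34.2 days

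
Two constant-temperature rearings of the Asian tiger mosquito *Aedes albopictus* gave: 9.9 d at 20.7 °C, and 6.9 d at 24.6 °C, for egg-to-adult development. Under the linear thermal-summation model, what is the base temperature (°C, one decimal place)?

11.7 °C

Under the model K = D·(T − T_b), so D₁·(T₁ − T_b) = D₂·(T₂ − T_b).
9.9·(20.7 − T_b) = 6.9·(24.6 − T_b)
T_b = (9.9·20.7 − 6.9·24.6) / (9.9 − 6.9) = 35.19 / 3.0 = 11.730 °C ≈ 11.7 °C.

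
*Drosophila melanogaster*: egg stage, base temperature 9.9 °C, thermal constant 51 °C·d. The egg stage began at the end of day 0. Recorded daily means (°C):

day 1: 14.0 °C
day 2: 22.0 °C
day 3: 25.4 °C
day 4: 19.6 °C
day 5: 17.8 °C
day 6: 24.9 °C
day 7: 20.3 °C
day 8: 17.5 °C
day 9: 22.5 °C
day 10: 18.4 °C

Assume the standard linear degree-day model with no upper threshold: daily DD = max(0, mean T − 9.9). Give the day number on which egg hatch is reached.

day 6

Daily DD above 9.9 °C: 4.1, 12.1, 15.5, 9.7, 7.9, 15.0, 10.4, 7.6, 12.6, 8.5.
Cumulative: 4.1, 16.2, 31.7, 41.4, 49.3, 64.3, 74.7, 82.3, 94.9, 103.4.
The total first reaches 51 DD on day 6.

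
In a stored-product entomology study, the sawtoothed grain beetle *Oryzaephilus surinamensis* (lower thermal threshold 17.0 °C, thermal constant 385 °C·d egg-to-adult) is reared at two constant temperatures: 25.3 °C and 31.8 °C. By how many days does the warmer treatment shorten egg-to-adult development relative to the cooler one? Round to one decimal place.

At 25.3 °C: 385 / (25.3 − 17.0) = 385 / 8.3 = 46.386 d.
At 31.8 °C: 385 / (31.8 − 17.0) = 385 / 14.8 = 26.014 d.
Difference = |46.386 − 26.014| = 20.372 ≈ 20.4 days.

20.4 days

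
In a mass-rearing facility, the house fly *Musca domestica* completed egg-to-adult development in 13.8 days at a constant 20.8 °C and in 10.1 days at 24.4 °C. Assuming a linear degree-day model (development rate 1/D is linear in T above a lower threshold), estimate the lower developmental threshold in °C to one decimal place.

11.0 °C

Linear rate model ⇒ the product D·(T − T_b) is constant across temperatures.
13.8·(20.8 − T_b) = 10.1·(24.4 − T_b)
T_b = (13.8·20.8 − 10.1·24.4) / (13.8 − 10.1) = 40.60 / 3.7 = 10.973 °C ≈ 11.0 °C.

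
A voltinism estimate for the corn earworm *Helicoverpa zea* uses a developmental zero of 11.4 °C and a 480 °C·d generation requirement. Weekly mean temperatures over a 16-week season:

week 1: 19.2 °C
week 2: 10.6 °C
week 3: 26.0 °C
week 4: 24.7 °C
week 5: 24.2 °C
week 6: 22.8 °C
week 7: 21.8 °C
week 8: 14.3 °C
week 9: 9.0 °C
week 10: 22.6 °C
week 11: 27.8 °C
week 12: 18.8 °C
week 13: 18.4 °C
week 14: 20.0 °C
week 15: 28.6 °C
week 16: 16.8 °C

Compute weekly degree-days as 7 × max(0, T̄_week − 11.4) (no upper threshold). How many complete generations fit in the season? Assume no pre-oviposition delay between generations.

2 generations

Weekly DD (7 × max(0, T̄ − 11.4)): 54.6, 0.0, 102.2, 93.1, 89.6, 79.8, 72.8, 20.3, 0.0, 78.4, 114.8, 51.8, 49.0, 60.2, 120.4, 37.8.
Season total = 1024.8 DD.
Complete generations = ⌊1024.8 / 480⌋ = 2.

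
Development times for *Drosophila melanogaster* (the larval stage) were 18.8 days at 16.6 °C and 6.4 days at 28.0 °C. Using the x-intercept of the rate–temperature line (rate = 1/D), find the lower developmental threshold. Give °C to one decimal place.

Under the model K = D·(T − T_b), so D₁·(T₁ − T_b) = D₂·(T₂ − T_b).
18.8·(16.6 − T_b) = 6.4·(28.0 − T_b)
T_b = (18.8·16.6 − 6.4·28.0) / (18.8 − 6.4) = 132.88 / 12.4 = 10.716 °C ≈ 10.7 °C.

10.7 °C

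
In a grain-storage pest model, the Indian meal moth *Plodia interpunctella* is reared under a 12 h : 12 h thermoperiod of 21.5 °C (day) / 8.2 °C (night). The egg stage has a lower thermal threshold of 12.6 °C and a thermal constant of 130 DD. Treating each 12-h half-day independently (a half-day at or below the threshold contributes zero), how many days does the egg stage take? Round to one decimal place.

Day half: max(0, 21.5 − 12.6) × 0.5 = 8.9 × 0.5 = 4.45 DD.
Night half: max(0, 8.2 − 12.6) × 0.5 = 0.0 × 0.5 = 0.00 DD.
Per 24 h: 4.45 DD/day.
Duration = 130 / 4.45 = 29.213 ≈ 29.2 days.

29.2 days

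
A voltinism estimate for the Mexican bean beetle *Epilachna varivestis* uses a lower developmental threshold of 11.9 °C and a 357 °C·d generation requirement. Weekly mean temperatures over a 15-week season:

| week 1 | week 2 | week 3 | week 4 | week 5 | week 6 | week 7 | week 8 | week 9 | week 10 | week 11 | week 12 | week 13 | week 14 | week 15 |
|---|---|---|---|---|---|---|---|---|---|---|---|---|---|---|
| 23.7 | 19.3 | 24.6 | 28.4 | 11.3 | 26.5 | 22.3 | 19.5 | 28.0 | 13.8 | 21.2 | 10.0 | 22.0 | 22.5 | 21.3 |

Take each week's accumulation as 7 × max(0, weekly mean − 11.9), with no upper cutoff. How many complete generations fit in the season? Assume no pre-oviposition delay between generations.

Weekly DD (7 × max(0, T̄ − 11.9)): 82.6, 51.8, 88.9, 115.5, 0.0, 102.2, 72.8, 53.2, 112.7, 13.3, 65.1, 0.0, 70.7, 74.2, 65.8.
Season total = 968.8 DD.
Complete generations = ⌊968.8 / 357⌋ = 2.

2 generations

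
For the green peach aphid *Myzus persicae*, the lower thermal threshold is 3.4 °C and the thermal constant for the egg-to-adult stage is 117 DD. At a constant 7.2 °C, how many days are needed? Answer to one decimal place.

Daily accumulation = 7.2 − 3.4 = 3.8 DD/day.
Duration = 117 / 3.8 = 30.789 ≈ 30.8 days.

30.8 days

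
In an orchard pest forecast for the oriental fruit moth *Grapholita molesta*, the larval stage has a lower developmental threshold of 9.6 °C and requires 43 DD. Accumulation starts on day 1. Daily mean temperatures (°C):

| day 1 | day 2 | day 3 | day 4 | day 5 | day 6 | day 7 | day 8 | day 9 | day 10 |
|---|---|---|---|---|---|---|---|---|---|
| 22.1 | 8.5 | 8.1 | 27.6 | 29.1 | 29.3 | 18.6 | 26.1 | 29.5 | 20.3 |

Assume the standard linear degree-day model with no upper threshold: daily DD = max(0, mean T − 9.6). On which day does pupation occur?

day 5

Daily DD above 9.6 °C: 12.5, 0.0, 0.0, 18.0, 19.5, 19.7, 9.0, 16.5, 19.9, 10.7.
Cumulative: 12.5, 12.5, 12.5, 30.5, 50.0, 69.7, 78.7, 95.2, 115.1, 125.8.
The total first reaches 43 DD on day 5.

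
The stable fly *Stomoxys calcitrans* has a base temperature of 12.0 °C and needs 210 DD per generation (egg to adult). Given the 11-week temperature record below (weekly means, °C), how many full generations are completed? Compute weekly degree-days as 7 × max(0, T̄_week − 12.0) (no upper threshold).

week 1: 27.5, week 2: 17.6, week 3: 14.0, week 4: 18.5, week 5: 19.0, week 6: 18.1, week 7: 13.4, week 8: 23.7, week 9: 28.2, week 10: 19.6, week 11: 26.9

Weekly DD (7 × max(0, T̄ − 12.0)): 108.5, 39.2, 14.0, 45.5, 49.0, 42.7, 9.8, 81.9, 113.4, 53.2, 104.3.
Season total = 661.5 DD.
Complete generations = ⌊661.5 / 210⌋ = 3.

3 generations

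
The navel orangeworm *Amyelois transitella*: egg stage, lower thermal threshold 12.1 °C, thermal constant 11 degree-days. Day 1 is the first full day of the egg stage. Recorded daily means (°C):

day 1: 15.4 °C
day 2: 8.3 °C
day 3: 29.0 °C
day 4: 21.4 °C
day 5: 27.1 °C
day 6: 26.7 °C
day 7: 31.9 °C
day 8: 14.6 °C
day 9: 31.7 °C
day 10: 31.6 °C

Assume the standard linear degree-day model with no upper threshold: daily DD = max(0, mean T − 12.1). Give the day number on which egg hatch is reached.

day 3

Daily DD above 12.1 °C: 3.3, 0.0, 16.9, 9.3, 15.0, 14.6, 19.8, 2.5, 19.6, 19.5.
Cumulative: 3.3, 3.3, 20.2, 29.5, 44.5, 59.1, 78.9, 81.4, 101.0, 120.5.
The total first reaches 11 DD on day 3.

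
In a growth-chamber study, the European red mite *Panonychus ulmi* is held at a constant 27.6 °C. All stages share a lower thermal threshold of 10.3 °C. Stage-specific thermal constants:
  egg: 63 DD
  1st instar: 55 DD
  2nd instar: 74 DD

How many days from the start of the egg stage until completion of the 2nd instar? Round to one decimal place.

11.1 days

Daily accumulation at 27.6 °C = 27.6 − 10.3 = 17.3 DD/day.
Total K = 63 + 55 + 74 = 192 DD.
Total duration = 192 / 17.3 = 11.098 ≈ 11.1 days.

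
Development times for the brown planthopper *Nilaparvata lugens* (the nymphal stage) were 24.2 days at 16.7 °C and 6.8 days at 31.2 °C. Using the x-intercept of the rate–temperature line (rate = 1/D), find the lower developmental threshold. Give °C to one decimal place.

11.0 °C

Linear rate model ⇒ the product D·(T − T_b) is constant across temperatures.
24.2·(16.7 − T_b) = 6.8·(31.2 − T_b)
T_b = (24.2·16.7 − 6.8·31.2) / (24.2 − 6.8) = 191.98 / 17.4 = 11.033 °C ≈ 11.0 °C.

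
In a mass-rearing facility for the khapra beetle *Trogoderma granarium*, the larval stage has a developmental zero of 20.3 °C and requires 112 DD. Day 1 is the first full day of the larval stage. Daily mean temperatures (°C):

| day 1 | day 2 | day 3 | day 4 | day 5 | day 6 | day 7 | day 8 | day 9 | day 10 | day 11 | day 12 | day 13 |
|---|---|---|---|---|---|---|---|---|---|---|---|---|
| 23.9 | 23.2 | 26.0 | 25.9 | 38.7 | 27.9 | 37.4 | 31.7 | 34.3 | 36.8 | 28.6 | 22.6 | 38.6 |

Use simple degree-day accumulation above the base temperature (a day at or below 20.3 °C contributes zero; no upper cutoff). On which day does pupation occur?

Daily DD above 20.3 °C: 3.6, 2.9, 5.7, 5.6, 18.4, 7.6, 17.1, 11.4, 14.0, 16.5, 8.3, 2.3, 18.3.
Cumulative: 3.6, 6.5, 12.2, 17.8, 36.2, 43.8, 60.9, 72.3, 86.3, 102.8, 111.1, 113.4, 131.7.
The total first reaches 112 DD on day 12.

day 12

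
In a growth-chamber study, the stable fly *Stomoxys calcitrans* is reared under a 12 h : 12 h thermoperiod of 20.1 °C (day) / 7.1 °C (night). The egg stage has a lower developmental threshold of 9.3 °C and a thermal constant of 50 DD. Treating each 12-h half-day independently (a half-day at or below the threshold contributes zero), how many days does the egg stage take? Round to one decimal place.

Day half: max(0, 20.1 − 9.3) × 0.5 = 10.8 × 0.5 = 5.40 DD.
Night half: max(0, 7.1 − 9.3) × 0.5 = 0.0 × 0.5 = 0.00 DD.
Per 24 h: 5.40 DD/day.
Duration = 50 / 5.40 = 9.259 ≈ 9.3 days.

9.3 days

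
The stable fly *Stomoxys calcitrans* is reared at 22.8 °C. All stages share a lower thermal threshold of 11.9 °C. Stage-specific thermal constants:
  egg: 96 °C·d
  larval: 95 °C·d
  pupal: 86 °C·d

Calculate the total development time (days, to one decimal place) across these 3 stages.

Daily accumulation at 22.8 °C = 22.8 − 11.9 = 10.9 DD/day.
Total K = 96 + 95 + 86 = 277 DD.
Total duration = 277 / 10.9 = 25.413 ≈ 25.4 days.

25.4 days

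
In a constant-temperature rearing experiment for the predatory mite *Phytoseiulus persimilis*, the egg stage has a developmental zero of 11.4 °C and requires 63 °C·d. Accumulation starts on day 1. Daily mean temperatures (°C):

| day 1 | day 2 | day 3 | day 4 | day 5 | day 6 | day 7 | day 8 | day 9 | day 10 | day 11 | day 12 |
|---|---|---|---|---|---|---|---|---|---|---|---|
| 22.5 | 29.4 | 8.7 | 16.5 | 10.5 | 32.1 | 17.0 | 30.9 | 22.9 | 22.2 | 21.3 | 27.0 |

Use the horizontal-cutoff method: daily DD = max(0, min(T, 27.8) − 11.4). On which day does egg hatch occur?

day 8

Daily DD above 11.4 °C (capped at 16.4): 11.1, 16.4, 0.0, 5.1, 0.0, 16.4, 5.6, 16.4, 11.5, 10.8, 9.9, 15.6.
Cumulative: 11.1, 27.5, 27.5, 32.6, 32.6, 49.0, 54.6, 71.0, 82.5, 93.3, 103.2, 118.8.
The total first reaches 63 DD on day 8.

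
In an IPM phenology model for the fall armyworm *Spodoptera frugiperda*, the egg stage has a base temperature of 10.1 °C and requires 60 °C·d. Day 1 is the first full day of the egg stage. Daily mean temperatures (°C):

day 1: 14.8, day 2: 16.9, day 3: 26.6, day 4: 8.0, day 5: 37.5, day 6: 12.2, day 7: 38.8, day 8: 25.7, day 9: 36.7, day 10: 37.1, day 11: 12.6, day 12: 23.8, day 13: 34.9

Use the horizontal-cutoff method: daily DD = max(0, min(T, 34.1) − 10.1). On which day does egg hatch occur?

day 7

Daily DD above 10.1 °C (capped at 24.0): 4.7, 6.8, 16.5, 0.0, 24.0, 2.1, 24.0, 15.6, 24.0, 24.0, 2.5, 13.7, 24.0.
Cumulative: 4.7, 11.5, 28.0, 28.0, 52.0, 54.1, 78.1, 93.7, 117.7, 141.7, 144.2, 157.9, 181.9.
The total first reaches 60 DD on day 7.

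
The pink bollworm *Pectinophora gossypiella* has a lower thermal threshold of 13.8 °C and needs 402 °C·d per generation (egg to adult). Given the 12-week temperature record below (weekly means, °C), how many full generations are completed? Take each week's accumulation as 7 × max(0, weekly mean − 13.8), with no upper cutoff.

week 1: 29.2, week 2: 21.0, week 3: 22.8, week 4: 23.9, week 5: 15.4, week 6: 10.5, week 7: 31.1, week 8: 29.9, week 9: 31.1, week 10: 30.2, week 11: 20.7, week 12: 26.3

2 generations

Weekly DD (7 × max(0, T̄ − 13.8)): 107.8, 50.4, 63.0, 70.7, 11.2, 0.0, 121.1, 112.7, 121.1, 114.8, 48.3, 87.5.
Season total = 908.6 DD.
Complete generations = ⌊908.6 / 402⌋ = 2.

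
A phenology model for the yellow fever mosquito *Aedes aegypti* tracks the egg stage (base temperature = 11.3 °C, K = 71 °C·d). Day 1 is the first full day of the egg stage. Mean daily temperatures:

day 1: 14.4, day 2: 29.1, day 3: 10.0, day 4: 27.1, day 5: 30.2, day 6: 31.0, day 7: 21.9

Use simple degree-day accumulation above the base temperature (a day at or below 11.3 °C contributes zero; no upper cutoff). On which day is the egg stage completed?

Daily DD above 11.3 °C: 3.1, 17.8, 0.0, 15.8, 18.9, 19.7, 10.6.
Cumulative: 3.1, 20.9, 20.9, 36.7, 55.6, 75.3, 85.9.
The total first reaches 71 DD on day 6.

day 6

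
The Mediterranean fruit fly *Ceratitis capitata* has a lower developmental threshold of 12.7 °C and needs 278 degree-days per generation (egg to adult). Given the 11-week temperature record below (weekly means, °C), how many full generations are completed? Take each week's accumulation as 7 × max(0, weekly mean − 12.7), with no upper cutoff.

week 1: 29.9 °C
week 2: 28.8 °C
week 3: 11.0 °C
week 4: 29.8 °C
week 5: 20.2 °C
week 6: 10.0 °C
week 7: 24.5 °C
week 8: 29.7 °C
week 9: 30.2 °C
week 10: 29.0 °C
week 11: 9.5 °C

3 generations

Weekly DD (7 × max(0, T̄ − 12.7)): 120.4, 112.7, 0.0, 119.7, 52.5, 0.0, 82.6, 119.0, 122.5, 114.1, 0.0.
Season total = 843.5 DD.
Complete generations = ⌊843.5 / 278⌋ = 3.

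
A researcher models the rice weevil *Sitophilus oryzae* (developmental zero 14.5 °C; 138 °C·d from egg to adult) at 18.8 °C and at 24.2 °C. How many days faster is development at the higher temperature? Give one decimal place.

At 18.8 °C: 138 / (18.8 − 14.5) = 138 / 4.3 = 32.093 d.
At 24.2 °C: 138 / (24.2 − 14.5) = 138 / 9.7 = 14.227 d.
Difference = |32.093 − 14.227| = 17.866 ≈ 17.9 days.

17.9 days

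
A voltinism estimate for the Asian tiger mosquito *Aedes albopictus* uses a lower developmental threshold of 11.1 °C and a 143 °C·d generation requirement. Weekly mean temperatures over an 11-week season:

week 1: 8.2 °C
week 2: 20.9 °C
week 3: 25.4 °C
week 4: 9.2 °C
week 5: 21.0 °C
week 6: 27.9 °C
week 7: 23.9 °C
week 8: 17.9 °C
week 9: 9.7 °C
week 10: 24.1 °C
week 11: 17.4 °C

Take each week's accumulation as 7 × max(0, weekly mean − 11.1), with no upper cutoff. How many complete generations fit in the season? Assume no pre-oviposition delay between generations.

4 generations

Weekly DD (7 × max(0, T̄ − 11.1)): 0.0, 68.6, 100.1, 0.0, 69.3, 117.6, 89.6, 47.6, 0.0, 91.0, 44.1.
Season total = 627.9 DD.
Complete generations = ⌊627.9 / 143⌋ = 4.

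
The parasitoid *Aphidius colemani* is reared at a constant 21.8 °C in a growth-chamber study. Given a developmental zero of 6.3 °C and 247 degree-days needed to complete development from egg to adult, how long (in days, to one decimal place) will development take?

Daily accumulation = 21.8 − 6.3 = 15.5 DD/day.
Duration = 247 / 15.5 = 15.935 ≈ 15.9 days.

15.9 days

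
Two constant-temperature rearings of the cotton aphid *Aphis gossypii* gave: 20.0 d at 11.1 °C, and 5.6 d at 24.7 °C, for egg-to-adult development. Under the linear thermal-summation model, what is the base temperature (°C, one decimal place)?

Equal thermal constants: D₁(T₁ − T_b) = D₂(T₂ − T_b).
20.0·(11.1 − T_b) = 5.6·(24.7 − T_b)
T_b = (20.0·11.1 − 5.6·24.7) / (20.0 − 5.6) = 83.68 / 14.4 = 5.811 °C ≈ 5.8 °C.

5.8 °C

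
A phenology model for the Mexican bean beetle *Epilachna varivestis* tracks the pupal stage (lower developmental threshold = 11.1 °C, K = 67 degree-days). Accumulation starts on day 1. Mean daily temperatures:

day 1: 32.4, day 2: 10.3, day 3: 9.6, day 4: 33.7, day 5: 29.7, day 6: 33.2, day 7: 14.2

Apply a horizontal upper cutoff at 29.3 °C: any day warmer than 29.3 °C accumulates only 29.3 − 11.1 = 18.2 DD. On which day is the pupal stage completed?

day 6

Daily DD above 11.1 °C (capped at 18.2): 18.2, 0.0, 0.0, 18.2, 18.2, 18.2, 3.1.
Cumulative: 18.2, 18.2, 18.2, 36.4, 54.6, 72.8, 75.9.
The total first reaches 67 DD on day 6.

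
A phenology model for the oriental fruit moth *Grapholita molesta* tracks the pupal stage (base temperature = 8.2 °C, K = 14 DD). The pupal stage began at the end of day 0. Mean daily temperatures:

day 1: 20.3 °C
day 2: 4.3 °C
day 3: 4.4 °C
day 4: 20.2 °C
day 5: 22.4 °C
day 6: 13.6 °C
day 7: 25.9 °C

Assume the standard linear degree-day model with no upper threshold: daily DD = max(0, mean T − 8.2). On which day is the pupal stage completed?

day 4

Daily DD above 8.2 °C: 12.1, 0.0, 0.0, 12.0, 14.2, 5.4, 17.7.
Cumulative: 12.1, 12.1, 12.1, 24.1, 38.3, 43.7, 61.4.
The total first reaches 14 DD on day 4.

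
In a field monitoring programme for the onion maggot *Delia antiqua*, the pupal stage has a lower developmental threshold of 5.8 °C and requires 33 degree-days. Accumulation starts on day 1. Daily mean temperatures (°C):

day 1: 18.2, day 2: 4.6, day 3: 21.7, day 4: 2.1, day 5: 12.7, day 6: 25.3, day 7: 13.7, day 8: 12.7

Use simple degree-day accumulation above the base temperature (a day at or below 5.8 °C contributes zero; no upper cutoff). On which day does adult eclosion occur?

Daily DD above 5.8 °C: 12.4, 0.0, 15.9, 0.0, 6.9, 19.5, 7.9, 6.9.
Cumulative: 12.4, 12.4, 28.3, 28.3, 35.2, 54.7, 62.6, 69.5.
The total first reaches 33 DD on day 5.

day 5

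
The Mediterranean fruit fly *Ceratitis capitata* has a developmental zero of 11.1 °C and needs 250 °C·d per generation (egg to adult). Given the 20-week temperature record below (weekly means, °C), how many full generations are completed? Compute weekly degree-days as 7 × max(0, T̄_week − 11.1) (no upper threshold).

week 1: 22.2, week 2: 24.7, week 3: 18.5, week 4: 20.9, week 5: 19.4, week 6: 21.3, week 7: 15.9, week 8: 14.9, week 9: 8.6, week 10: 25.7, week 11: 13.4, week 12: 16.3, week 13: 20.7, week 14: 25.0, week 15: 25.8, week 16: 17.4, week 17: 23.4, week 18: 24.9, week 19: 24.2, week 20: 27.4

5 generations

Weekly DD (7 × max(0, T̄ − 11.1)): 77.7, 95.2, 51.8, 68.6, 58.1, 71.4, 33.6, 26.6, 0.0, 102.2, 16.1, 36.4, 67.2, 97.3, 102.9, 44.1, 86.1, 96.6, 91.7, 114.1.
Season total = 1337.7 DD.
Complete generations = ⌊1337.7 / 250⌋ = 5.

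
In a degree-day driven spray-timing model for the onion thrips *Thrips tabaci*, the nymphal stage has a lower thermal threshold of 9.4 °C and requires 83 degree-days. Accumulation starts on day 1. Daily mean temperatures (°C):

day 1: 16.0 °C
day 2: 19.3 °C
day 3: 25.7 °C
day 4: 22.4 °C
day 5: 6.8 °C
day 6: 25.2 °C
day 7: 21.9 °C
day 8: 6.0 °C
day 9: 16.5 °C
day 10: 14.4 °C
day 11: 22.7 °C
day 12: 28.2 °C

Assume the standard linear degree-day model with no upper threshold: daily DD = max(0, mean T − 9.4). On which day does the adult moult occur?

day 10

Daily DD above 9.4 °C: 6.6, 9.9, 16.3, 13.0, 0.0, 15.8, 12.5, 0.0, 7.1, 5.0, 13.3, 18.8.
Cumulative: 6.6, 16.5, 32.8, 45.8, 45.8, 61.6, 74.1, 74.1, 81.2, 86.2, 99.5, 118.3.
The total first reaches 83 DD on day 10.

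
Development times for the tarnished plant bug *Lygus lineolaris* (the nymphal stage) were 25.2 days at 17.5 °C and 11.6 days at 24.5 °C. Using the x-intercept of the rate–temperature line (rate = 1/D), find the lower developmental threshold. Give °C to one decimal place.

11.5 °C

Equal thermal constants: D₁(T₁ − T_b) = D₂(T₂ − T_b).
25.2·(17.5 − T_b) = 11.6·(24.5 − T_b)
T_b = (25.2·17.5 − 11.6·24.5) / (25.2 − 11.6) = 156.80 / 13.6 = 11.529 °C ≈ 11.5 °C.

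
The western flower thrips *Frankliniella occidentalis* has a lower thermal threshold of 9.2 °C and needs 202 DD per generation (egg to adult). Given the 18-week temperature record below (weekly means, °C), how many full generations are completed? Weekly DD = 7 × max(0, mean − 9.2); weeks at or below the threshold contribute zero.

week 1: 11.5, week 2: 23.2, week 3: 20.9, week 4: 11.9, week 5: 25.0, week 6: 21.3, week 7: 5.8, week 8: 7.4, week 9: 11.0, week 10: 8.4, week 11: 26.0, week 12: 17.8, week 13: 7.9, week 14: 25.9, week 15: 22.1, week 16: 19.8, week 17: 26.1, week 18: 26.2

Weekly DD (7 × max(0, T̄ − 9.2)): 16.1, 98.0, 81.9, 18.9, 110.6, 84.7, 0.0, 0.0, 12.6, 0.0, 117.6, 60.2, 0.0, 116.9, 90.3, 74.2, 118.3, 119.0.
Season total = 1119.3 DD.
Complete generations = ⌊1119.3 / 202⌋ = 5.

5 generations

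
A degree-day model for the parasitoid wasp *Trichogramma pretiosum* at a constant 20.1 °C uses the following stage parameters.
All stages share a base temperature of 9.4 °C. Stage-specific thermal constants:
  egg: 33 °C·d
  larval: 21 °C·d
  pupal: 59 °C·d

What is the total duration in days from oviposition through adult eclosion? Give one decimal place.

Daily accumulation at 20.1 °C = 20.1 − 9.4 = 10.7 DD/day.
Total K = 33 + 21 + 59 = 113 DD.
Total duration = 113 / 10.7 = 10.561 ≈ 10.6 days.

10.6 days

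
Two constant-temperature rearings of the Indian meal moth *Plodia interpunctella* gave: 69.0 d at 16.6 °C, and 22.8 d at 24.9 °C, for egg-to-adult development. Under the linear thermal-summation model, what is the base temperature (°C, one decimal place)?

Linear rate model ⇒ the product D·(T − T_b) is constant across temperatures.
69.0·(16.6 − T_b) = 22.8·(24.9 − T_b)
T_b = (69.0·16.6 − 22.8·24.9) / (69.0 − 22.8) = 577.68 / 46.2 = 12.504 °C ≈ 12.5 °C.

12.5 °C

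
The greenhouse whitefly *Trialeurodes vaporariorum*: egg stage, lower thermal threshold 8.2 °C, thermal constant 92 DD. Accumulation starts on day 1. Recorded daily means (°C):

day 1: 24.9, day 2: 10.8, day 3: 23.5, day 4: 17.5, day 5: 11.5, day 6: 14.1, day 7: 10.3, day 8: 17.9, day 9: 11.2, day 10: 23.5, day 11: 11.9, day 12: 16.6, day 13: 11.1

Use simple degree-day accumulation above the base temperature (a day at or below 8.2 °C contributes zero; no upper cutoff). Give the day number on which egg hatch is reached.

Daily DD above 8.2 °C: 16.7, 2.6, 15.3, 9.3, 3.3, 5.9, 2.1, 9.7, 3.0, 15.3, 3.7, 8.4, 2.9.
Cumulative: 16.7, 19.3, 34.6, 43.9, 47.2, 53.1, 55.2, 64.9, 67.9, 83.2, 86.9, 95.3, 98.2.
The total first reaches 92 DD on day 12.

day 12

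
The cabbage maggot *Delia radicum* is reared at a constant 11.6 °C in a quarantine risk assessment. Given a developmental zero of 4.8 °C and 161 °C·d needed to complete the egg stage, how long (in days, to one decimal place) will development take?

Daily accumulation = 11.6 − 4.8 = 6.8 DD/day.
Duration = 161 / 6.8 = 23.676 ≈ 23.7 days.

23.7 days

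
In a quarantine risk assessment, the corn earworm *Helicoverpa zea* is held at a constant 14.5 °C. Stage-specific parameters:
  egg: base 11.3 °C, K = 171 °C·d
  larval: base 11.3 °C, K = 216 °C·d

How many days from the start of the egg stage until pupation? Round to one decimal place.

120.9 days

egg: 171 / (14.5 − 11.3) = 171 / 3.2 = 53.438 d.
larval: 216 / (14.5 − 11.3) = 216 / 3.2 = 67.500 d.
Sum = 120.938 ≈ 120.9 days.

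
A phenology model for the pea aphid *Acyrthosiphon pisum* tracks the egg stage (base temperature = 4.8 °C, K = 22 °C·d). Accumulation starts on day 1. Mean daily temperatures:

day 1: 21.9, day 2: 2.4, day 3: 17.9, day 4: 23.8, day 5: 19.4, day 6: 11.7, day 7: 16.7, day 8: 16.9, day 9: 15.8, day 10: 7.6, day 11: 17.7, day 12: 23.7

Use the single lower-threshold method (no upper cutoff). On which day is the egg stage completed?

day 3

Daily DD above 4.8 °C: 17.1, 0.0, 13.1, 19.0, 14.6, 6.9, 11.9, 12.1, 11.0, 2.8, 12.9, 18.9.
Cumulative: 17.1, 17.1, 30.2, 49.2, 63.8, 70.7, 82.6, 94.7, 105.7, 108.5, 121.4, 140.3.
The total first reaches 22 DD on day 3.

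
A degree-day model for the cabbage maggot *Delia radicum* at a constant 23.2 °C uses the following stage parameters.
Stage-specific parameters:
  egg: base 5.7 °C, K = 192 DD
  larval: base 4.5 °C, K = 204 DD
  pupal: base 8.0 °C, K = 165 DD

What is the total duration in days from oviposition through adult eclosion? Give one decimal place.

egg: 192 / (23.2 − 5.7) = 192 / 17.5 = 10.971 d.
larval: 204 / (23.2 − 4.5) = 204 / 18.7 = 10.909 d.
pupal: 165 / (23.2 − 8.0) = 165 / 15.2 = 10.855 d.
Sum = 32.736 ≈ 32.7 days.

32.7 days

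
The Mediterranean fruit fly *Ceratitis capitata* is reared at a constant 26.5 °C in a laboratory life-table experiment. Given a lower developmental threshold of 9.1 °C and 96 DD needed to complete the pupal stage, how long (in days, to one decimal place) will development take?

5.5 days

Daily accumulation = 26.5 − 9.1 = 17.4 DD/day.
Duration = 96 / 17.4 = 5.517 ≈ 5.5 days.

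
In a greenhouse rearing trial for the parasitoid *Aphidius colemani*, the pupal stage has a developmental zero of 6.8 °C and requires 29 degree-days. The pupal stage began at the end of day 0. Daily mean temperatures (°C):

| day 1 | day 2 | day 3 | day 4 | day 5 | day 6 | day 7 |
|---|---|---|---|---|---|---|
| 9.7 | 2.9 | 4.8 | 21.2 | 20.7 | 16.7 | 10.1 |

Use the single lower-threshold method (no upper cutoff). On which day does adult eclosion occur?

Daily DD above 6.8 °C: 2.9, 0.0, 0.0, 14.4, 13.9, 9.9, 3.3.
Cumulative: 2.9, 2.9, 2.9, 17.3, 31.2, 41.1, 44.4.
The total first reaches 29 DD on day 5.

day 5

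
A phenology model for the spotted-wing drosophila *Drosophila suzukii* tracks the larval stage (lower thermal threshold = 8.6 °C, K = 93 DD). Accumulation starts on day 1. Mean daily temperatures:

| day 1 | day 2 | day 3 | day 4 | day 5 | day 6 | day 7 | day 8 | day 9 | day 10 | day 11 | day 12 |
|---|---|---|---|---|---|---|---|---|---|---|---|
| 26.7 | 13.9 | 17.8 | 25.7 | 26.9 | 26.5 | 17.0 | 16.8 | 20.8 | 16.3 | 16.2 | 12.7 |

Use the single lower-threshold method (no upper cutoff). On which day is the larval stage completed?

Daily DD above 8.6 °C: 18.1, 5.3, 9.2, 17.1, 18.3, 17.9, 8.4, 8.2, 12.2, 7.7, 7.6, 4.1.
Cumulative: 18.1, 23.4, 32.6, 49.7, 68.0, 85.9, 94.3, 102.5, 114.7, 122.4, 130.0, 134.1.
The total first reaches 93 DD on day 7.

day 7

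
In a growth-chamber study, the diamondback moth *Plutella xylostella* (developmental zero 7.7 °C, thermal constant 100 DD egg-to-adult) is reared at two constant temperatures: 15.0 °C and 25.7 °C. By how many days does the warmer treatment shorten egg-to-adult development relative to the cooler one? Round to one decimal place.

At 15.0 °C: 100 / (15.0 − 7.7) = 100 / 7.3 = 13.699 d.
At 25.7 °C: 100 / (25.7 − 7.7) = 100 / 18.0 = 5.556 d.
Difference = |13.699 − 5.556| = 8.143 ≈ 8.1 days.

8.1 days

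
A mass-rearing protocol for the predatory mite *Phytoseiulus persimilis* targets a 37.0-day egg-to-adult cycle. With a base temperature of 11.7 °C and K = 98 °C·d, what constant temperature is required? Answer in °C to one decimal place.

Required daily accumulation = 98 / 37.0 = 2.649 DD/day.
T = T_base + 2.649 = 11.7 + 2.649 = 14.349 ≈ 14.3 °C.

14.3 °C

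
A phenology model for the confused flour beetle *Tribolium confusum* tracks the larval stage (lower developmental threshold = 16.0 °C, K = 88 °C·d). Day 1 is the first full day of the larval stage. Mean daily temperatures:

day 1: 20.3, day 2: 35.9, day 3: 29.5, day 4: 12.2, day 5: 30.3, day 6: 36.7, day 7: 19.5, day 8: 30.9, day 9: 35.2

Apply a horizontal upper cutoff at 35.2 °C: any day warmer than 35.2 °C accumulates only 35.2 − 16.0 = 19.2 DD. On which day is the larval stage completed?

Daily DD above 16.0 °C (capped at 19.2): 4.3, 19.2, 13.5, 0.0, 14.3, 19.2, 3.5, 14.9, 19.2.
Cumulative: 4.3, 23.5, 37.0, 37.0, 51.3, 70.5, 74.0, 88.9, 108.1.
The total first reaches 88 DD on day 8.

day 8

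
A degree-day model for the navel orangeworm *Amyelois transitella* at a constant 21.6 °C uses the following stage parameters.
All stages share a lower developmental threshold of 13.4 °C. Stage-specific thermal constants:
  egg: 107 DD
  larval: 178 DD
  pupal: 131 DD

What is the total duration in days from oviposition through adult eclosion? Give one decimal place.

Daily accumulation at 21.6 °C = 21.6 − 13.4 = 8.2 DD/day.
Total K = 107 + 178 + 131 = 416 DD.
Total duration = 416 / 8.2 = 50.732 ≈ 50.7 days.

50.7 days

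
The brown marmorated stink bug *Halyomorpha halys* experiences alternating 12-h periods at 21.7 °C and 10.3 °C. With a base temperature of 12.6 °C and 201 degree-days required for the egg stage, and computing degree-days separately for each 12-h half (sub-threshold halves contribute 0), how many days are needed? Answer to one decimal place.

44.2 days

Day half: max(0, 21.7 − 12.6) × 0.5 = 9.1 × 0.5 = 4.55 DD.
Night half: max(0, 10.3 − 12.6) × 0.5 = 0.0 × 0.5 = 0.00 DD.
Per 24 h: 4.55 DD/day.
Duration = 201 / 4.55 = 44.176 ≈ 44.2 days.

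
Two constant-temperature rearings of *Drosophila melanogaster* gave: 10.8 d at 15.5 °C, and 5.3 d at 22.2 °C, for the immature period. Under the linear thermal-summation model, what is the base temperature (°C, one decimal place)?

Equal thermal constants: D₁(T₁ − T_b) = D₂(T₂ − T_b).
10.8·(15.5 − T_b) = 5.3·(22.2 − T_b)
T_b = (10.8·15.5 − 5.3·22.2) / (10.8 − 5.3) = 49.74 / 5.5 = 9.044 °C ≈ 9.0 °C.

9.0 °C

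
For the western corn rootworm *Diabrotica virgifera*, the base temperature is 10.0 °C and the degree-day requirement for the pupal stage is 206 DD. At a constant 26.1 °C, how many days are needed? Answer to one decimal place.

12.8 days

Daily accumulation = 26.1 − 10.0 = 16.1 DD/day.
Duration = 206 / 16.1 = 12.795 ≈ 12.8 days.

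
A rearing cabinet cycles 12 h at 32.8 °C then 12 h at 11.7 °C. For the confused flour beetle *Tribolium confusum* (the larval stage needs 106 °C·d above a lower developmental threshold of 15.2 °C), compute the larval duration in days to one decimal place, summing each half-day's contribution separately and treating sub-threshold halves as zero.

12.0 days

Day half: max(0, 32.8 − 15.2) × 0.5 = 17.6 × 0.5 = 8.80 DD.
Night half: max(0, 11.7 − 15.2) × 0.5 = 0.0 × 0.5 = 0.00 DD.
Per 24 h: 8.80 DD/day.
Duration = 106 / 8.80 = 12.045 ≈ 12.0 days.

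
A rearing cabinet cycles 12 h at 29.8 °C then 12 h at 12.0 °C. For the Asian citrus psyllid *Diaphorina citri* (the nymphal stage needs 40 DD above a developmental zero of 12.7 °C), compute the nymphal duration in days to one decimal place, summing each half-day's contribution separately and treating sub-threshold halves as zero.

4.7 days

Day half: max(0, 29.8 − 12.7) × 0.5 = 17.1 × 0.5 = 8.55 DD.
Night half: max(0, 12.0 − 12.7) × 0.5 = 0.0 × 0.5 = 0.00 DD.
Per 24 h: 8.55 DD/day.
Duration = 40 / 8.55 = 4.678 ≈ 4.7 days.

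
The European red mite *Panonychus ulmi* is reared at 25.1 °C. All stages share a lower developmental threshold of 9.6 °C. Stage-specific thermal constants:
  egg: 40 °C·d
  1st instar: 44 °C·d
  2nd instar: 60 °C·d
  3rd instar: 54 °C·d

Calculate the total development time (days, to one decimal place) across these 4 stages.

Daily accumulation at 25.1 °C = 25.1 − 9.6 = 15.5 DD/day.
Total K = 40 + 44 + 60 + 54 = 198 DD.
Total duration = 198 / 15.5 = 12.774 ≈ 12.8 days.

12.8 days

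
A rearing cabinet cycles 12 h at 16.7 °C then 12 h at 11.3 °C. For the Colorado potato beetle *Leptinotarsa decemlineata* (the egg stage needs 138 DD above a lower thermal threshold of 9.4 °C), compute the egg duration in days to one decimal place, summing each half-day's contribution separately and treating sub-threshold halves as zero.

30.0 days

Day half: max(0, 16.7 − 9.4) × 0.5 = 7.3 × 0.5 = 3.65 DD.
Night half: max(0, 11.3 − 9.4) × 0.5 = 1.9 × 0.5 = 0.95 DD.
Per 24 h: 4.60 DD/day.
Duration = 138 / 4.60 = 30.000 ≈ 30.0 days.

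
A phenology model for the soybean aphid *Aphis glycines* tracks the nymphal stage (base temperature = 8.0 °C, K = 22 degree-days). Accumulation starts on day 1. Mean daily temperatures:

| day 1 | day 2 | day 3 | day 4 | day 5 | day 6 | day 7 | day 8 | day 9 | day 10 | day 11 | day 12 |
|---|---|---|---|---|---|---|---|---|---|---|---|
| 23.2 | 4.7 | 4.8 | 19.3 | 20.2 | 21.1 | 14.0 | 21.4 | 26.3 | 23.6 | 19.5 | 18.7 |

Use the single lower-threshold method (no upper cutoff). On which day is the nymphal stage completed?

day 4

Daily DD above 8.0 °C: 15.2, 0.0, 0.0, 11.3, 12.2, 13.1, 6.0, 13.4, 18.3, 15.6, 11.5, 10.7.
Cumulative: 15.2, 15.2, 15.2, 26.5, 38.7, 51.8, 57.8, 71.2, 89.5, 105.1, 116.6, 127.3.
The total first reaches 22 DD on day 4.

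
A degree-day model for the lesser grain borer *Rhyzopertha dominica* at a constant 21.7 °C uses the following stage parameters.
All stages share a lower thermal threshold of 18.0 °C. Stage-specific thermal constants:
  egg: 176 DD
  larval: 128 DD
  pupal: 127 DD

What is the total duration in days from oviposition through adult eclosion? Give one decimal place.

Daily accumulation at 21.7 °C = 21.7 − 18.0 = 3.7 DD/day.
Total K = 176 + 128 + 127 = 431 DD.
Total duration = 431 / 3.7 = 116.486 ≈ 116.5 days.

116.5 days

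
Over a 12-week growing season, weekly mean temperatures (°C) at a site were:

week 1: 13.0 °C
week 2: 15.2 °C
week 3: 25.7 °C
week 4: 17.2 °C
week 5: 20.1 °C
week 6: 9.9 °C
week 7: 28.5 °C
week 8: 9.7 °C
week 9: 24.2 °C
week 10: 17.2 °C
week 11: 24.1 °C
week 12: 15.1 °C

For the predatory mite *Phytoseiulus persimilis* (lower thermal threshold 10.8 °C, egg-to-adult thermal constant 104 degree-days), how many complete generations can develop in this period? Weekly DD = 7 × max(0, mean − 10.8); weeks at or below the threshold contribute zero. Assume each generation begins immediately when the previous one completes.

6 generations

Weekly DD (7 × max(0, T̄ − 10.8)): 15.4, 30.8, 104.3, 44.8, 65.1, 0.0, 123.9, 0.0, 93.8, 44.8, 93.1, 30.1.
Season total = 646.1 DD.
Complete generations = ⌊646.1 / 104⌋ = 6.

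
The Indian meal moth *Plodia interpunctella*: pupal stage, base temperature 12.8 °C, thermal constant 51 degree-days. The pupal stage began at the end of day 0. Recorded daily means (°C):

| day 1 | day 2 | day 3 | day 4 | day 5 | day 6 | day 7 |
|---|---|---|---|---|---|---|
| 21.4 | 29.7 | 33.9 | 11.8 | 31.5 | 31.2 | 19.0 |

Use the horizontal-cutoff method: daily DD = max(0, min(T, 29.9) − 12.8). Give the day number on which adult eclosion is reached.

day 5

Daily DD above 12.8 °C (capped at 17.1): 8.6, 16.9, 17.1, 0.0, 17.1, 17.1, 6.2.
Cumulative: 8.6, 25.5, 42.6, 42.6, 59.7, 76.8, 83.0.
The total first reaches 51 DD on day 5.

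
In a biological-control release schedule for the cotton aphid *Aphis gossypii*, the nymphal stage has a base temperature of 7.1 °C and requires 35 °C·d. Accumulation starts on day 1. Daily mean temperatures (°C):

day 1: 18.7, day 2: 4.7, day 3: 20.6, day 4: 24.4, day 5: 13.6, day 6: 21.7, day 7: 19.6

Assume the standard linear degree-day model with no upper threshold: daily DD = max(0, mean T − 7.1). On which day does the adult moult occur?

day 4

Daily DD above 7.1 °C: 11.6, 0.0, 13.5, 17.3, 6.5, 14.6, 12.5.
Cumulative: 11.6, 11.6, 25.1, 42.4, 48.9, 63.5, 76.0.
The total first reaches 35 DD on day 4.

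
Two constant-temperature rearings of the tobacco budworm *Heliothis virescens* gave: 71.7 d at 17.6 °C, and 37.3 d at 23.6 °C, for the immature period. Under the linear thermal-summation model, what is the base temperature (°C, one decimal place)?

Under the model K = D·(T − T_b), so D₁·(T₁ − T_b) = D₂·(T₂ − T_b).
71.7·(17.6 − T_b) = 37.3·(23.6 − T_b)
T_b = (71.7·17.6 − 37.3·23.6) / (71.7 − 37.3) = 381.64 / 34.4 = 11.094 °C ≈ 11.1 °C.

11.1 °C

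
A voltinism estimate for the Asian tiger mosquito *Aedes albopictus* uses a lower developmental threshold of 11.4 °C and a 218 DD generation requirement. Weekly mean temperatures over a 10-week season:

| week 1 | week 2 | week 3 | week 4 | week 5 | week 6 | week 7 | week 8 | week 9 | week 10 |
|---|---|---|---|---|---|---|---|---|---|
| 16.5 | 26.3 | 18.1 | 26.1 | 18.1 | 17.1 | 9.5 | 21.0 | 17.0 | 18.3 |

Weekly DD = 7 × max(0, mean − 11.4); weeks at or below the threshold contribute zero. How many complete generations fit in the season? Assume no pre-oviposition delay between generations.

2 generations

Weekly DD (7 × max(0, T̄ − 11.4)): 35.7, 104.3, 46.9, 102.9, 46.9, 39.9, 0.0, 67.2, 39.2, 48.3.
Season total = 531.3 DD.
Complete generations = ⌊531.3 / 218⌋ = 2.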